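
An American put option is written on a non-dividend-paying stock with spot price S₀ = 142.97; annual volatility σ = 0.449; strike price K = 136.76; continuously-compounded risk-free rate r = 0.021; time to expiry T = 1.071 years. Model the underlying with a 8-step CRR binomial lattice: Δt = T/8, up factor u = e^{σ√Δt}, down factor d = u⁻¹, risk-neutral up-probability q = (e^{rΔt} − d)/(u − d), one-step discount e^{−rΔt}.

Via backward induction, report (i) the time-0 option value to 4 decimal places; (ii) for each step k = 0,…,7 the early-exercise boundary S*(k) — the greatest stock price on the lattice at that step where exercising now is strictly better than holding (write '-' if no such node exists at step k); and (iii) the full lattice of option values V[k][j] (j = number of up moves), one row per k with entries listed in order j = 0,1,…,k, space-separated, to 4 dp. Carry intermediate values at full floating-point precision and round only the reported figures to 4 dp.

price = 21.1782
boundary = - - - - 74.1061 87.3377 74.1061 87.3377
tree:
21.1782
29.2080 12.1613
39.0715 18.1513 5.4132
50.4627 26.3344 8.9417 1.4275
62.6539 36.8831 14.4800 2.6885 0.0000
73.8809 49.4223 22.8254 5.0635 0.0000 0.0000
83.4071 62.6539 34.6152 9.5366 0.0000 0.0000 0.0000
91.4900 73.8809 49.4223 17.9612 0.0000 0.0000 0.0000 0.0000
98.3484 83.4071 62.6539 33.8282 0.0000 0.0000 0.0000 0.0000 0.0000

Δt=0.13387, u=1.17855, d=0.84850, q=0.46755, disc=e^(-rΔt)=0.99719
k=8 terminal: V=max(K-S,0) → 98.3484 83.4071 62.6539 33.8282 0.0000 0.0000 0.0000 0.0000 0.0000
k=7: j=0 S=45.2700 intr=91.4900 cont=91.1061 V=91.4900[EX]; j=1 S=62.8791 intr=73.8809 cont=73.4970 V=73.8809[EX]; j=2 S=87.3377 intr=49.4223 cont=49.0384 V=49.4223[EX]; j=3 S=121.3102 intr=15.4498 cont=17.9612 V=17.9612[hold]; j=4 S=168.4972 intr=0.0000 cont=0.0000 V=0.0000[hold]; j=5 S=234.0390 intr=0.0000 cont=0.0000 V=0.0000[hold]; j=6 S=325.0751 intr=0.0000 cont=0.0000 V=0.0000[hold]; j=7 S=451.5224 intr=0.0000 cont=0.0000 V=0.0000[hold]  S*(7)=87.3377
k=6: j=0 S=53.3529 intr=83.4071 cont=83.0231 V=83.4071[EX]; j=1 S=74.1061 intr=62.6539 cont=62.2700 V=62.6539[EX]; j=2 S=102.9318 intr=33.8282 cont=34.6152 V=34.6152[hold]; j=3 S=142.9700 intr=0.0000 cont=9.5366 V=9.5366[hold]; j=4 S=198.5823 intr=0.0000 cont=0.0000 V=0.0000[hold]; j=5 S=275.8265 intr=0.0000 cont=0.0000 V=0.0000[hold]; j=6 S=383.1171 intr=0.0000 cont=0.0000 V=0.0000[hold]  S*(6)=74.1061
k=5: j=0 S=62.8791 intr=73.8809 cont=73.4970 V=73.8809[EX]; j=1 S=87.3377 intr=49.4223 cont=49.4053 V=49.4223[EX]; j=2 S=121.3102 intr=15.4498 cont=22.8254 V=22.8254[hold]; j=3 S=168.4972 intr=0.0000 cont=5.0635 V=5.0635[hold]; j=4 S=234.0390 intr=0.0000 cont=0.0000 V=0.0000[hold]; j=5 S=325.0751 intr=0.0000 cont=0.0000 V=0.0000[hold]  S*(5)=87.3377
k=4: j=0 S=74.1061 intr=62.6539 cont=62.2700 V=62.6539[EX]; j=1 S=102.9318 intr=33.8282 cont=36.8831 V=36.8831[hold]; j=2 S=142.9700 intr=0.0000 cont=14.4800 V=14.4800[hold]; j=3 S=198.5823 intr=0.0000 cont=2.6885 V=2.6885[hold]; j=4 S=275.8265 intr=0.0000 cont=0.0000 V=0.0000[hold]  S*(4)=74.1061
k=3: j=0 S=87.3377 intr=49.4223 cont=50.4627 V=50.4627[hold]; j=1 S=121.3102 intr=15.4498 cont=26.3344 V=26.3344[hold]; j=2 S=168.4972 intr=0.0000 cont=8.9417 V=8.9417[hold]; j=3 S=234.0390 intr=0.0000 cont=1.4275 V=1.4275[hold]  S*(3)=-
k=2: j=0 S=102.9318 intr=33.8282 cont=39.0715 V=39.0715[hold]; j=1 S=142.9700 intr=0.0000 cont=18.1513 V=18.1513[hold]; j=2 S=198.5823 intr=0.0000 cont=5.4132 V=5.4132[hold]  S*(2)=-
k=1: j=0 S=121.3102 intr=15.4498 cont=29.2080 V=29.2080[hold]; j=1 S=168.4972 intr=0.0000 cont=12.1613 V=12.1613[hold]  S*(1)=-
k=0: j=0 S=142.9700 intr=0.0000 cont=21.1782 V=21.1782[hold]  S*(0)=-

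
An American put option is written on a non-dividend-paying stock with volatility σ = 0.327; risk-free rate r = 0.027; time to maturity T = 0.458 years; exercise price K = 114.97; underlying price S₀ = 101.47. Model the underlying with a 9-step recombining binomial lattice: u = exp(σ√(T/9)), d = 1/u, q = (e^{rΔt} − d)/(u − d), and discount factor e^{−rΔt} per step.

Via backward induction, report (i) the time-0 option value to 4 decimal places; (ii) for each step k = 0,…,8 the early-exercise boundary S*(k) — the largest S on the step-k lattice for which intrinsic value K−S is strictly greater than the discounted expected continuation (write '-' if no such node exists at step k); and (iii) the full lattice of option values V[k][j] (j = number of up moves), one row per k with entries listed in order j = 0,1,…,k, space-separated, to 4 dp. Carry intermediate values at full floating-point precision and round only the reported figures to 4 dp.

price = 17.1552
boundary = - - - 81.3258 75.5426 81.3258 87.5518 94.2543 101.4700
tree:
17.1552
22.1085 12.0659
27.6830 16.3887 7.6162
33.6442 21.5778 11.0527 4.0733
39.4274 27.4467 15.5513 6.4179 1.6531
44.7993 33.6442 21.0957 9.8443 2.8821 0.3830
49.7893 39.4274 27.4182 14.5972 4.9423 0.7533 0.0000
54.4244 44.7993 33.6442 20.7157 8.2923 1.4817 0.0000 0.0000
58.7298 49.7893 39.4274 27.4182 13.5000 2.9142 0.0000 0.0000 0.0000
62.7292 54.4244 44.7993 33.6442 20.7157 5.7319 0.0000 0.0000 0.0000 0.0000

Δt=0.05089  u=1.07656  d=0.92889  q=0.49088  discount=0.99863
step 9 (expiry): payoffs max(K−S,0) = 62.7292 54.4244 44.7993 33.6442 20.7157 5.7319 0.0000 0.0000 0.0000 0.0000
step 8: (k=8,j=0): S=56.2402, (K−S)⁺=58.7298, hold=58.5720 ⇒ V=58.7298 exercise | (k=8,j=1): S=65.1807, (K−S)⁺=49.7893, hold=49.6314 ⇒ V=49.7893 exercise | (k=8,j=2): S=75.5426, (K−S)⁺=39.4274, hold=39.2695 ⇒ V=39.4274 exercise | (k=8,j=3): S=87.5518, (K−S)⁺=27.4182, hold=27.2604 ⇒ V=27.4182 exercise | (k=8,j=4): S=101.4700, (K−S)⁺=13.5000, hold=13.3421 ⇒ V=13.5000 exercise | (k=8,j=5): S=117.6008, (K−S)⁺=0.0000, hold=2.9142 ⇒ V=2.9142 continue | (k=8,j=6): S=136.2960, (K−S)⁺=0.0000, hold=0.0000 ⇒ V=0.0000 continue | (k=8,j=7): S=157.9632, (K−S)⁺=0.0000, hold=0.0000 ⇒ V=0.0000 continue | (k=8,j=8): S=183.0749, (K−S)⁺=0.0000, hold=0.0000 ⇒ V=0.0000 continue  boundary S*=101.4700
step 7: (k=7,j=0): S=60.5456, (K−S)⁺=54.4244, hold=54.2665 ⇒ V=54.4244 exercise | (k=7,j=1): S=70.1707, (K−S)⁺=44.7993, hold=44.6415 ⇒ V=44.7993 exercise | (k=7,j=2): S=81.3258, (K−S)⁺=33.6442, hold=33.4863 ⇒ V=33.6442 exercise | (k=7,j=3): S=94.2543, (K−S)⁺=20.7157, hold=20.5578 ⇒ V=20.7157 exercise | (k=7,j=4): S=109.2381, (K−S)⁺=5.7319, hold=8.2923 ⇒ V=8.2923 continue | (k=7,j=5): S=126.6038, (K−S)⁺=0.0000, hold=1.4817 ⇒ V=1.4817 continue | (k=7,j=6): S=146.7302, (K−S)⁺=0.0000, hold=0.0000 ⇒ V=0.0000 continue | (k=7,j=7): S=170.0562, (K−S)⁺=0.0000, hold=0.0000 ⇒ V=0.0000 continue  boundary S*=94.2543
step 6: (k=6,j=0): S=65.1807, (K−S)⁺=49.7893, hold=49.6314 ⇒ V=49.7893 exercise | (k=6,j=1): S=75.5426, (K−S)⁺=39.4274, hold=39.2695 ⇒ V=39.4274 exercise | (k=6,j=2): S=87.5518, (K−S)⁺=27.4182, hold=27.2604 ⇒ V=27.4182 exercise | (k=6,j=3): S=101.4700, (K−S)⁺=13.5000, hold=14.5972 ⇒ V=14.5972 continue | (k=6,j=4): S=117.6008, (K−S)⁺=0.0000, hold=4.9423 ⇒ V=4.9423 continue | (k=6,j=5): S=136.2960, (K−S)⁺=0.0000, hold=0.7533 ⇒ V=0.7533 continue | (k=6,j=6): S=157.9632, (K−S)⁺=0.0000, hold=0.0000 ⇒ V=0.0000 continue  boundary S*=87.5518
step 5: (k=5,j=0): S=70.1707, (K−S)⁺=44.7993, hold=44.6415 ⇒ V=44.7993 exercise | (k=5,j=1): S=81.3258, (K−S)⁺=33.6442, hold=33.4863 ⇒ V=33.6442 exercise | (k=5,j=2): S=94.2543, (K−S)⁺=20.7157, hold=21.0957 ⇒ V=21.0957 continue | (k=5,j=3): S=109.2381, (K−S)⁺=5.7319, hold=9.8443 ⇒ V=9.8443 continue | (k=5,j=4): S=126.6038, (K−S)⁺=0.0000, hold=2.8821 ⇒ V=2.8821 continue | (k=5,j=5): S=146.7302, (K−S)⁺=0.0000, hold=0.3830 ⇒ V=0.3830 continue  boundary S*=81.3258
step 4: (k=4,j=0): S=75.5426, (K−S)⁺=39.4274, hold=39.2695 ⇒ V=39.4274 exercise | (k=4,j=1): S=87.5518, (K−S)⁺=27.4182, hold=27.4467 ⇒ V=27.4467 continue | (k=4,j=2): S=101.4700, (K−S)⁺=13.5000, hold=15.5513 ⇒ V=15.5513 continue | (k=4,j=3): S=117.6008, (K−S)⁺=0.0000, hold=6.4179 ⇒ V=6.4179 continue | (k=4,j=4): S=136.2960, (K−S)⁺=0.0000, hold=1.6531 ⇒ V=1.6531 continue  boundary S*=75.5426
step 3: (k=3,j=0): S=81.3258, (K−S)⁺=33.6442, hold=33.5002 ⇒ V=33.6442 exercise | (k=3,j=1): S=94.2543, (K−S)⁺=20.7157, hold=21.5778 ⇒ V=21.5778 continue | (k=3,j=2): S=109.2381, (K−S)⁺=5.7319, hold=11.0527 ⇒ V=11.0527 continue | (k=3,j=3): S=126.6038, (K−S)⁺=0.0000, hold=4.0733 ⇒ V=4.0733 continue  boundary S*=81.3258
step 2: (k=2,j=0): S=87.5518, (K−S)⁺=27.4182, hold=27.6830 ⇒ V=27.6830 continue | (k=2,j=1): S=101.4700, (K−S)⁺=13.5000, hold=16.3887 ⇒ V=16.3887 continue | (k=2,j=2): S=117.6008, (K−S)⁺=0.0000, hold=7.6162 ⇒ V=7.6162 continue  boundary S*=-
step 1: (k=1,j=0): S=94.2543, (K−S)⁺=20.7157, hold=22.1085 ⇒ V=22.1085 continue | (k=1,j=1): S=109.2381, (K−S)⁺=5.7319, hold=12.0659 ⇒ V=12.0659 continue  boundary S*=-
step 0: (k=0,j=0): S=101.4700, (K−S)⁺=13.5000, hold=17.1552 ⇒ V=17.1552 continue  boundary S*=-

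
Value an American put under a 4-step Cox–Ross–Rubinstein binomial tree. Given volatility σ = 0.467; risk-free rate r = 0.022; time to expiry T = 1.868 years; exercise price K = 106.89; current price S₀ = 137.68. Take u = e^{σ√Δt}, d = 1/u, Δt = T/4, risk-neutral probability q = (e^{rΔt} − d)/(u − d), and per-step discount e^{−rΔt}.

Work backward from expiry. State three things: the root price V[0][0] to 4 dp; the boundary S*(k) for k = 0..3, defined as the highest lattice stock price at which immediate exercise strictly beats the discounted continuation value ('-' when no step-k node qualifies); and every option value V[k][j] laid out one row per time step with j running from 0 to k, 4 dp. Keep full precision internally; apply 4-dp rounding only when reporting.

price = 17.0369
boundary = - - - 52.8536
tree:
17.0369
25.9721 5.9186
38.3568 10.6173 0.0000
54.0364 19.0462 0.0000 0.0000
68.4772 34.1668 0.0000 0.0000 0.0000

Δt=0.46700, u=1.37594, d=0.72678, q=0.43679, disc=e^(-rΔt)=0.98978
k=4 terminal: V=max(K-S,0) → 68.4772 34.1668 0.0000 0.0000 0.0000
k=3: j=0 S=52.8536 intr=54.0364 cont=52.9439 V=54.0364[EX]; j=1 S=100.0627 intr=6.8273 cont=19.0462 V=19.0462[hold]; j=2 S=189.4391 intr=0.0000 cont=0.0000 V=0.0000[hold]; j=3 S=358.6472 intr=0.0000 cont=0.0000 V=0.0000[hold]  S*(3)=52.8536
k=2: j=0 S=72.7232 intr=34.1668 cont=38.3568 V=38.3568[hold]; j=1 S=137.6800 intr=0.0000 cont=10.6173 V=10.6173[hold]; j=2 S=260.6565 intr=0.0000 cont=0.0000 V=0.0000[hold]  S*(2)=-
k=1: j=0 S=100.0627 intr=6.8273 cont=25.9721 V=25.9721[hold]; j=1 S=189.4391 intr=0.0000 cont=5.9186 V=5.9186[hold]  S*(1)=-
k=0: j=0 S=137.6800 intr=0.0000 cont=17.0369 V=17.0369[hold]  S*(0)=-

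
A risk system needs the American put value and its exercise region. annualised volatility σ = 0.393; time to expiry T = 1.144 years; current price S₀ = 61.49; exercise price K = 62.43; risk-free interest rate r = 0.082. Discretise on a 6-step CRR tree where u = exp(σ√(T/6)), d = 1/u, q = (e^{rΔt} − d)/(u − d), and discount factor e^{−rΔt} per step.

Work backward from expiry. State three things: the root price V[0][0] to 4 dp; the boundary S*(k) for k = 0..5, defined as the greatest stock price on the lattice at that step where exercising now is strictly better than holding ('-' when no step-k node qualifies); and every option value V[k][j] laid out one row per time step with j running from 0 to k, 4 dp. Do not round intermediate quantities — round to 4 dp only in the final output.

price = 8.3343
boundary = - - 43.6265 36.7471 43.6265 51.7938
tree:
8.3343
12.7629 4.2178
18.8035 7.1916 1.4104
25.6829 11.8923 2.7704 0.1102
31.4775 18.8035 5.4331 0.2251 0.0000
36.3583 25.6829 10.6362 0.4600 0.0000 0.0000
40.4695 31.4775 18.8035 0.9400 0.0000 0.0000 0.0000

Δt=0.19067, u=1.18721, d=0.84231, q=0.50289, disc=e^(-rΔt)=0.98449
k=6 terminal: V=max(K-S,0) → 40.4695 31.4775 18.8035 0.9400 0.0000 0.0000 0.0000
k=5: j=0 S=26.0717 intr=36.3583 cont=35.3898 V=36.3583[EX]; j=1 S=36.7471 intr=25.6829 cont=24.7144 V=25.6829[EX]; j=2 S=51.7938 intr=10.6362 cont=9.6678 V=10.6362[EX]; j=3 S=73.0015 intr=0.0000 cont=0.4600 V=0.4600[hold]; j=4 S=102.8930 intr=0.0000 cont=0.0000 V=0.0000[hold]; j=5 S=145.0240 intr=0.0000 cont=0.0000 V=0.0000[hold]  S*(5)=51.7938
k=4: j=0 S=30.9525 intr=31.4775 cont=30.5090 V=31.4775[EX]; j=1 S=43.6265 intr=18.8035 cont=17.8350 V=18.8035[EX]; j=2 S=61.4900 intr=0.9400 cont=5.4331 V=5.4331[hold]; j=3 S=86.6680 intr=0.0000 cont=0.2251 V=0.2251[hold]; j=4 S=122.1555 intr=0.0000 cont=0.0000 V=0.0000[hold]  S*(4)=43.6265
k=3: j=0 S=36.7471 intr=25.6829 cont=24.7144 V=25.6829[EX]; j=1 S=51.7938 intr=10.6362 cont=11.8923 V=11.8923[hold]; j=2 S=73.0015 intr=0.0000 cont=2.7704 V=2.7704[hold]; j=3 S=102.8930 intr=0.0000 cont=0.1102 V=0.1102[hold]  S*(3)=36.7471
k=2: j=0 S=43.6265 intr=18.8035 cont=18.4569 V=18.8035[EX]; j=1 S=61.4900 intr=0.9400 cont=7.1916 V=7.1916[hold]; j=2 S=86.6680 intr=0.0000 cont=1.4104 V=1.4104[hold]  S*(2)=43.6265
k=1: j=0 S=51.7938 intr=10.6362 cont=12.7629 V=12.7629[hold]; j=1 S=73.0015 intr=0.0000 cont=4.2178 V=4.2178[hold]  S*(1)=-
k=0: j=0 S=61.4900 intr=0.9400 cont=8.3343 V=8.3343[hold]  S*(0)=-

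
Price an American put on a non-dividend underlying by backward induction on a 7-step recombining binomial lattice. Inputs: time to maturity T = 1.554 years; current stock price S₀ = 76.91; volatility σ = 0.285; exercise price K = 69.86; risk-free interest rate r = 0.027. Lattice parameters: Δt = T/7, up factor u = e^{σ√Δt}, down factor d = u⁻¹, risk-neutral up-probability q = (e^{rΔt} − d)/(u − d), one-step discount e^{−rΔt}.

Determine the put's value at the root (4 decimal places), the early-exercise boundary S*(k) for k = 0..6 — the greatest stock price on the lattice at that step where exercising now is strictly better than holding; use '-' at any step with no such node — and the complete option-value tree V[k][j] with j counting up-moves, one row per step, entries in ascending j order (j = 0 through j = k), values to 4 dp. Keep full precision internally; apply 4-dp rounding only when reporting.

Δt=0.22200, u=1.14372, d=0.87434, q=0.48880, disc=e^(-rΔt)=0.99402
k=7 terminal: V=max(K-S,0) → 39.8163 30.5602 18.4524 2.6143 0.0000 0.0000 0.0000 0.0000
k=6: j=0 S=34.3615 intr=35.4985 cont=35.0810 V=35.4985[EX]; j=1 S=44.9479 intr=24.9121 cont=24.4946 V=24.9121[EX]; j=2 S=58.7958 intr=11.0642 cont=10.6468 V=11.0642[EX]; j=3 S=76.9100 intr=0.0000 cont=1.3285 V=1.3285[hold]; j=4 S=100.6050 intr=0.0000 cont=0.0000 V=0.0000[hold]; j=5 S=131.6002 intr=0.0000 cont=0.0000 V=0.0000[hold]; j=6 S=172.1445 intr=0.0000 cont=0.0000 V=0.0000[hold]  S*(6)=58.7958
k=5: j=0 S=39.2998 intr=30.5602 cont=30.1427 V=30.5602[EX]; j=1 S=51.4076 intr=18.4524 cont=18.0349 V=18.4524[EX]; j=2 S=67.2457 intr=2.6143 cont=6.2677 V=6.2677[hold]; j=3 S=87.9632 intr=0.0000 cont=0.6751 V=0.6751[hold]; j=4 S=115.0636 intr=0.0000 cont=0.0000 V=0.0000[hold]; j=5 S=150.5133 intr=0.0000 cont=0.0000 V=0.0000[hold]  S*(5)=51.4076
k=4: j=0 S=44.9479 intr=24.9121 cont=24.4946 V=24.9121[EX]; j=1 S=58.7958 intr=11.0642 cont=12.4219 V=12.4219[hold]; j=2 S=76.9100 intr=0.0000 cont=3.5129 V=3.5129[hold]; j=3 S=100.6050 intr=0.0000 cont=0.3430 V=0.3430[hold]; j=4 S=131.6002 intr=0.0000 cont=0.0000 V=0.0000[hold]  S*(4)=44.9479
k=3: j=0 S=51.4076 intr=18.4524 cont=18.6945 V=18.6945[hold]; j=1 S=67.2457 intr=2.6143 cont=8.0190 V=8.0190[hold]; j=2 S=87.9632 intr=0.0000 cont=1.9517 V=1.9517[hold]; j=3 S=115.0636 intr=0.0000 cont=0.1743 V=0.1743[hold]  S*(3)=-
k=2: j=0 S=58.7958 intr=11.0642 cont=13.3958 V=13.3958[hold]; j=1 S=76.9100 intr=0.0000 cont=5.0231 V=5.0231[hold]; j=2 S=100.6050 intr=0.0000 cont=1.0765 V=1.0765[hold]  S*(2)=-
k=1: j=0 S=67.2457 intr=2.6143 cont=9.2477 V=9.2477[hold]; j=1 S=87.9632 intr=0.0000 cont=3.0755 V=3.0755[hold]  S*(1)=-
k=0: j=0 S=76.9100 intr=0.0000 cont=6.1935 V=6.1935[hold]  S*(0)=-

price = 6.1935
boundary = - - - - 44.9479 51.4076 58.7958
tree:
6.1935
9.2477 3.0755
13.3958 5.0231 1.0765
18.6945 8.0190 1.9517 0.1743
24.9121 12.4219 3.5129 0.3430 0.0000
30.5602 18.4524 6.2677 0.6751 0.0000 0.0000
35.4985 24.9121 11.0642 1.3285 0.0000 0.0000 0.0000
39.8163 30.5602 18.4524 2.6143 0.0000 0.0000 0.0000 0.0000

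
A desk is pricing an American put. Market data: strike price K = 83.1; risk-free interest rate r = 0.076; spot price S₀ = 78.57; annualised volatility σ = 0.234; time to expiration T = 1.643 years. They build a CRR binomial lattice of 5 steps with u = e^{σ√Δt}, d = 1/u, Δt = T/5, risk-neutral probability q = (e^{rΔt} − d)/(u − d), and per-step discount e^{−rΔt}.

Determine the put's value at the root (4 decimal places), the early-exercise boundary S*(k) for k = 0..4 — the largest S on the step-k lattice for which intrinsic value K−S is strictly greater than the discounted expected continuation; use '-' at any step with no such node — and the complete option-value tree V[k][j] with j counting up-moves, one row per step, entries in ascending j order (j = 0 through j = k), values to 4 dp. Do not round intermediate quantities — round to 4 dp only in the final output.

Δt=0.32860, u=1.14355, d=0.87447, q=0.56050, disc=e^(-rΔt)=0.97534
k=5 terminal: V=max(K-S,0) → 42.9227 30.5598 14.3929 0.0000 0.0000 0.0000
k=4: j=0 S=45.9448 intr=37.1552 cont=35.1056 V=37.1552[EX]; j=1 S=60.0823 intr=23.0177 cont=20.9681 V=23.0177[EX]; j=2 S=78.5700 intr=4.5300 cont=6.1697 V=6.1697[hold]; j=3 S=102.7465 intr=0.0000 cont=0.0000 V=0.0000[hold]; j=4 S=134.3622 intr=0.0000 cont=0.0000 V=0.0000[hold]  S*(4)=60.0823
k=3: j=0 S=52.5402 intr=30.5598 cont=28.5102 V=30.5598[EX]; j=1 S=68.7071 intr=14.3929 cont=13.2397 V=14.3929[EX]; j=2 S=89.8487 intr=0.0000 cont=2.6447 V=2.6447[hold]; j=3 S=117.4957 intr=0.0000 cont=0.0000 V=0.0000[hold]  S*(3)=68.7071
k=2: j=0 S=60.0823 intr=23.0177 cont=20.9681 V=23.0177[EX]; j=1 S=78.5700 intr=4.5300 cont=7.6155 V=7.6155[hold]; j=2 S=102.7465 intr=0.0000 cont=1.1337 V=1.1337[hold]  S*(2)=60.0823
k=1: j=0 S=68.7071 intr=14.3929 cont=14.0301 V=14.3929[EX]; j=1 S=89.8487 intr=0.0000 cont=3.8843 V=3.8843[hold]  S*(1)=68.7071
k=0: j=0 S=78.5700 intr=4.5300 cont=8.2931 V=8.2931[hold]  S*(0)=-

price = 8.2931
boundary = - 68.7071 60.0823 68.7071 60.0823
tree:
8.2931
14.3929 3.8843
23.0177 7.6155 1.1337
30.5598 14.3929 2.6447 0.0000
37.1552 23.0177 6.1697 0.0000 0.0000
42.9227 30.5598 14.3929 0.0000 0.0000 0.0000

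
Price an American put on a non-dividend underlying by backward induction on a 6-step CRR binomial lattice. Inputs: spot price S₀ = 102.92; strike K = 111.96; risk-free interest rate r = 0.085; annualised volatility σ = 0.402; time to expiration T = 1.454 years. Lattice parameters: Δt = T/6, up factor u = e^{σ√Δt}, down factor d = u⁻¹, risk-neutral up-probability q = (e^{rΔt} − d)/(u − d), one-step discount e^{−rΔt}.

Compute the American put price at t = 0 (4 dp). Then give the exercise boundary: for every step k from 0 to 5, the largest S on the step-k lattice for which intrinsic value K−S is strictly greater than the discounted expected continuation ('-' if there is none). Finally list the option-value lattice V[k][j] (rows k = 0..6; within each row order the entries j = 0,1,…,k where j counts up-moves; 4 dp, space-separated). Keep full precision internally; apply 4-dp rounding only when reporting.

price = 19.9544
boundary = - - 69.2805 56.8417 69.2805 84.4414
tree:
19.9544
29.7044 11.1436
42.6795 18.1097 4.7198
55.1183 28.4524 8.6369 1.0437
65.3239 42.6795 15.5685 2.1435 0.0000
73.6971 55.1183 27.5186 4.4019 0.0000 0.0000
80.5669 65.3239 42.6795 9.0400 0.0000 0.0000 0.0000

params: Δt=0.24233 u=1.21883 d=0.82046 q=0.50293 e^(-rΔt)=0.97961
t_6 payoffs: 80.5669 65.3239 42.6795 9.0400 0.0000 0.0000 0.0000
t_5: node(5,0) S=38.2629 payoff=73.6971 vs cont=71.4145 → 73.6971 [stop]  node(5,1) S=56.8417 payoff=55.1183 vs cont=52.8357 → 55.1183 [stop]  node(5,2) S=84.4414 payoff=27.5186 vs cont=25.2360 → 27.5186 [stop]  node(5,3) S=125.4423 payoff=0.0000 vs cont=4.4019 → 4.4019 [wait]  node(5,4) S=186.3514 payoff=0.0000 vs cont=0.0000 → 0.0000 [wait]  node(5,5) S=276.8351 payoff=0.0000 vs cont=0.0000 → 0.0000 [wait]  ⇒ S*(5)=84.4414
t_4: node(4,0) S=46.6361 payoff=65.3239 vs cont=63.0413 → 65.3239 [stop]  node(4,1) S=69.2805 payoff=42.6795 vs cont=40.3969 → 42.6795 [stop]  node(4,2) S=102.9200 payoff=9.0400 vs cont=15.5685 → 15.5685 [wait]  node(4,3) S=152.8933 payoff=0.0000 vs cont=2.1435 → 2.1435 [wait]  node(4,4) S=227.1312 payoff=0.0000 vs cont=0.0000 → 0.0000 [wait]  ⇒ S*(4)=69.2805
t_3: node(3,0) S=56.8417 payoff=55.1183 vs cont=52.8357 → 55.1183 [stop]  node(3,1) S=84.4414 payoff=27.5186 vs cont=28.4524 → 28.4524 [wait]  node(3,2) S=125.4423 payoff=0.0000 vs cont=8.6369 → 8.6369 [wait]  node(3,3) S=186.3514 payoff=0.0000 vs cont=1.0437 → 1.0437 [wait]  ⇒ S*(3)=56.8417
t_2: node(2,0) S=69.2805 payoff=42.6795 vs cont=40.8569 → 42.6795 [stop]  node(2,1) S=102.9200 payoff=9.0400 vs cont=18.1097 → 18.1097 [wait]  node(2,2) S=152.8933 payoff=0.0000 vs cont=4.7198 → 4.7198 [wait]  ⇒ S*(2)=69.2805
t_1: node(1,0) S=84.4414 payoff=27.5186 vs cont=29.7044 → 29.7044 [wait]  node(1,1) S=125.4423 payoff=0.0000 vs cont=11.1436 → 11.1436 [wait]  ⇒ S*(1)=-
t_0: node(0,0) S=102.9200 payoff=9.0400 vs cont=19.9544 → 19.9544 [wait]  ⇒ S*(0)=-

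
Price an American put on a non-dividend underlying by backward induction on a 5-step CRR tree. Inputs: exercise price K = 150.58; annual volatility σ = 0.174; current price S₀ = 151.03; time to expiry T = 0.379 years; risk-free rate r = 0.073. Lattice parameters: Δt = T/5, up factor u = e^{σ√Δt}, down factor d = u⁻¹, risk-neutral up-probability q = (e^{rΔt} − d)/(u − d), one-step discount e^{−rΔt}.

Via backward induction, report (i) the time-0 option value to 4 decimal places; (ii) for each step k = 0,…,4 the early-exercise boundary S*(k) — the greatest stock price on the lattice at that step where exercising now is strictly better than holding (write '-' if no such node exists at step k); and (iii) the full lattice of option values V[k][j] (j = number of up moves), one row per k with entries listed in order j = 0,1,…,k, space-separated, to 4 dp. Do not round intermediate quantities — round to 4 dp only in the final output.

price = 4.9545
boundary = - - 137.2313 130.8122 137.2313
tree:
4.9545
8.3009 2.2213
13.3487 4.1867 0.6091
19.7678 7.6496 1.3489 0.0000
25.8867 13.3487 2.9870 0.0000 0.0000
31.7193 19.7678 6.6146 0.0000 0.0000 0.0000

Δt=0.07580, u=1.04907, d=0.95322, q=0.54592, disc=e^(-rΔt)=0.99448
k=5 terminal: V=max(K-S,0) → 31.7193 19.7678 6.6146 0.0000 0.0000 0.0000
k=4: j=0 S=124.6933 intr=25.8867 cont=25.0558 V=25.8867[EX]; j=1 S=137.2313 intr=13.3487 cont=12.5178 V=13.3487[EX]; j=2 S=151.0300 intr=0.0000 cont=2.9870 V=2.9870[hold]; j=3 S=166.2162 intr=0.0000 cont=0.0000 V=0.0000[hold]; j=4 S=182.9293 intr=0.0000 cont=0.0000 V=0.0000[hold]  S*(4)=137.2313
k=3: j=0 S=130.8122 intr=19.7678 cont=18.9369 V=19.7678[EX]; j=1 S=143.9654 intr=6.6146 cont=7.6496 V=7.6496[hold]; j=2 S=158.4412 intr=0.0000 cont=1.3489 V=1.3489[hold]; j=3 S=174.3726 intr=0.0000 cont=0.0000 V=0.0000[hold]  S*(3)=130.8122
k=2: j=0 S=137.2313 intr=13.3487 cont=13.0797 V=13.3487[EX]; j=1 S=151.0300 intr=0.0000 cont=4.1867 V=4.1867[hold]; j=2 S=166.2162 intr=0.0000 cont=0.6091 V=0.6091[hold]  S*(2)=137.2313
k=1: j=0 S=143.9654 intr=6.6146 cont=8.3009 V=8.3009[hold]; j=1 S=158.4412 intr=0.0000 cont=2.2213 V=2.2213[hold]  S*(1)=-
k=0: j=0 S=151.0300 intr=0.0000 cont=4.9545 V=4.9545[hold]  S*(0)=-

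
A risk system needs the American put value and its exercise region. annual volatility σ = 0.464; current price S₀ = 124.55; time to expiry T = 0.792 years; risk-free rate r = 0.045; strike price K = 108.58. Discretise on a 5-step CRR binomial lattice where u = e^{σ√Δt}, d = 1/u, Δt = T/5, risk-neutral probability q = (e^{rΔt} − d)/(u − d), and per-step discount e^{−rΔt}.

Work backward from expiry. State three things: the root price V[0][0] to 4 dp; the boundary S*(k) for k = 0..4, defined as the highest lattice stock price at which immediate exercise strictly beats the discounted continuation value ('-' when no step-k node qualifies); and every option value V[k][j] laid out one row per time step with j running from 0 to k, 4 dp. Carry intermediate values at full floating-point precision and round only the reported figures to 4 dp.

price = 10.7855
boundary = - - - 71.5716 86.0878
tree:
10.7855
16.8182 4.2332
25.4653 7.4467 0.7200
37.0084 13.0008 1.3765 0.0000
49.0769 22.4922 2.6318 0.0000 0.0000
59.1104 37.0084 5.0318 0.0000 0.0000 0.0000

Δt=0.15840, u=1.20282, d=0.83138, q=0.47322, disc=e^(-rΔt)=0.99290
k=5 terminal: V=max(K-S,0) → 59.1104 37.0084 5.0318 0.0000 0.0000 0.0000
k=4: j=0 S=59.5031 intr=49.0769 cont=48.3057 V=49.0769[EX]; j=1 S=86.0878 intr=22.4922 cont=21.7210 V=22.4922[EX]; j=2 S=124.5500 intr=0.0000 cont=2.6318 V=2.6318[hold]; j=3 S=180.1963 intr=0.0000 cont=0.0000 V=0.0000[hold]; j=4 S=260.7041 intr=0.0000 cont=0.0000 V=0.0000[hold]  S*(4)=86.0878
k=3: j=0 S=71.5716 intr=37.0084 cont=36.2372 V=37.0084[EX]; j=1 S=103.5482 intr=5.0318 cont=13.0008 V=13.0008[hold]; j=2 S=149.8114 intr=0.0000 cont=1.3765 V=1.3765[hold]; j=3 S=216.7439 intr=0.0000 cont=0.0000 V=0.0000[hold]  S*(3)=71.5716
k=2: j=0 S=86.0878 intr=22.4922 cont=25.4653 V=25.4653[hold]; j=1 S=124.5500 intr=0.0000 cont=7.4467 V=7.4467[hold]; j=2 S=180.1963 intr=0.0000 cont=0.7200 V=0.7200[hold]  S*(2)=-
k=1: j=0 S=103.5482 intr=5.0318 cont=16.8182 V=16.8182[hold]; j=1 S=149.8114 intr=0.0000 cont=4.2332 V=4.2332[hold]  S*(1)=-
k=0: j=0 S=124.5500 intr=0.0000 cont=10.7855 V=10.7855[hold]  S*(0)=-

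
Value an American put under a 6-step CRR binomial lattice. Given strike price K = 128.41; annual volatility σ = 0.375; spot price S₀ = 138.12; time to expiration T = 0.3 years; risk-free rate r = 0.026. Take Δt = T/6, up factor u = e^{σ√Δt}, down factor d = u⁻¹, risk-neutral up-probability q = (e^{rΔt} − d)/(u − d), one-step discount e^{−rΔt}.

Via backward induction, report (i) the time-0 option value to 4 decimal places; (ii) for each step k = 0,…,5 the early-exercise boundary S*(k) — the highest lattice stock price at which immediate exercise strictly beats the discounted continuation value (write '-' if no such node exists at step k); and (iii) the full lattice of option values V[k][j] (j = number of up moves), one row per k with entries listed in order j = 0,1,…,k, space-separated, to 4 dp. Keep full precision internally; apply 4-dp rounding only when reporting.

Δt=0.05000  u=1.08747  d=0.91957  q=0.48680  discount=0.99870
step 6 (expiry): payoffs max(K−S,0) = 44.8966 29.6480 11.6153 0.0000 0.0000 0.0000 0.0000
step 5: (k=5,j=0): S=90.8182, (K−S)⁺=37.5918, hold=37.4249 ⇒ V=37.5918 exercise | (k=5,j=1): S=107.4005, (K−S)⁺=21.0095, hold=20.8426 ⇒ V=21.0095 exercise | (k=5,j=2): S=127.0106, (K−S)⁺=1.3994, hold=5.9533 ⇒ V=5.9533 continue | (k=5,j=3): S=150.2012, (K−S)⁺=0.0000, hold=0.0000 ⇒ V=0.0000 continue | (k=5,j=4): S=177.6261, (K−S)⁺=0.0000, hold=0.0000 ⇒ V=0.0000 continue | (k=5,j=5): S=210.0584, (K−S)⁺=0.0000, hold=0.0000 ⇒ V=0.0000 continue  boundary S*=107.4005
step 4: (k=4,j=0): S=98.7620, (K−S)⁺=29.6480, hold=29.4812 ⇒ V=29.6480 exercise | (k=4,j=1): S=116.7947, (K−S)⁺=11.6153, hold=13.6624 ⇒ V=13.6624 continue | (k=4,j=2): S=138.1200, (K−S)⁺=0.0000, hold=3.0513 ⇒ V=3.0513 continue | (k=4,j=3): S=163.3390, (K−S)⁺=0.0000, hold=0.0000 ⇒ V=0.0000 continue | (k=4,j=4): S=193.1627, (K−S)⁺=0.0000, hold=0.0000 ⇒ V=0.0000 continue  boundary S*=98.7620
step 3: (k=3,j=0): S=107.4005, (K−S)⁺=21.0095, hold=21.8379 ⇒ V=21.8379 continue | (k=3,j=1): S=127.0106, (K−S)⁺=1.3994, hold=8.4859 ⇒ V=8.4859 continue | (k=3,j=2): S=150.2012, (K−S)⁺=0.0000, hold=1.5639 ⇒ V=1.5639 continue | (k=3,j=3): S=177.6261, (K−S)⁺=0.0000, hold=0.0000 ⇒ V=0.0000 continue  boundary S*=-
step 2: (k=2,j=0): S=116.7947, (K−S)⁺=11.6153, hold=15.3182 ⇒ V=15.3182 continue | (k=2,j=1): S=138.1200, (K−S)⁺=0.0000, hold=5.1096 ⇒ V=5.1096 continue | (k=2,j=2): S=163.3390, (K−S)⁺=0.0000, hold=0.8015 ⇒ V=0.8015 continue  boundary S*=-
step 1: (k=1,j=0): S=127.0106, (K−S)⁺=1.3994, hold=10.3353 ⇒ V=10.3353 continue | (k=1,j=1): S=150.2012, (K−S)⁺=0.0000, hold=3.0086 ⇒ V=3.0086 continue  boundary S*=-
step 0: (k=0,j=0): S=138.1200, (K−S)⁺=0.0000, hold=6.7599 ⇒ V=6.7599 continue  boundary S*=-

price = 6.7599
boundary = - - - - 98.7620 107.4005
tree:
6.7599
10.3353 3.0086
15.3182 5.1096 0.8015
21.8379 8.4859 1.5639 0.0000
29.6480 13.6624 3.0513 0.0000 0.0000
37.5918 21.0095 5.9533 0.0000 0.0000 0.0000
44.8966 29.6480 11.6153 0.0000 0.0000 0.0000 0.0000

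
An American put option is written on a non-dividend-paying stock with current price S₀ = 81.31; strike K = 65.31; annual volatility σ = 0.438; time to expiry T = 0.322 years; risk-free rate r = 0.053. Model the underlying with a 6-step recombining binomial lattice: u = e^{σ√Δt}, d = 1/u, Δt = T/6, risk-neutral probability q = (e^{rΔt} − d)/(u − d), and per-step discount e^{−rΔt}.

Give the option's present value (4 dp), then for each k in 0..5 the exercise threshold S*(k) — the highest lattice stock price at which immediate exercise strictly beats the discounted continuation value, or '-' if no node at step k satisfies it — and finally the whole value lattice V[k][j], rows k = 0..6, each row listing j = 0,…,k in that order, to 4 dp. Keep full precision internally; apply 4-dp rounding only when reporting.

Δt=0.05367  u=1.10679  d=0.90351  q=0.48867  discount=0.99716
step 6 (expiry): payoffs max(K−S,0) = 21.0773 11.1252 0.0000 0.0000 0.0000 0.0000 0.0000
step 5: (k=5,j=0): S=48.9565, (K−S)⁺=16.3535, hold=16.1680 ⇒ V=16.3535 exercise | (k=5,j=1): S=59.9713, (K−S)⁺=5.3387, hold=5.6726 ⇒ V=5.6726 continue | (k=5,j=2): S=73.4645, (K−S)⁺=0.0000, hold=0.0000 ⇒ V=0.0000 continue | (k=5,j=3): S=89.9934, (K−S)⁺=0.0000, hold=0.0000 ⇒ V=0.0000 continue | (k=5,j=4): S=110.2412, (K−S)⁺=0.0000, hold=0.0000 ⇒ V=0.0000 continue | (k=5,j=5): S=135.0447, (K−S)⁺=0.0000, hold=0.0000 ⇒ V=0.0000 continue  boundary S*=48.9565
step 4: (k=4,j=0): S=54.1848, (K−S)⁺=11.1252, hold=11.1025 ⇒ V=11.1252 exercise | (k=4,j=1): S=66.3759, (K−S)⁺=0.0000, hold=2.8923 ⇒ V=2.8923 continue | (k=4,j=2): S=81.3100, (K−S)⁺=0.0000, hold=0.0000 ⇒ V=0.0000 continue | (k=4,j=3): S=99.6041, (K−S)⁺=0.0000, hold=0.0000 ⇒ V=0.0000 continue | (k=4,j=4): S=122.0143, (K−S)⁺=0.0000, hold=0.0000 ⇒ V=0.0000 continue  boundary S*=54.1848
step 3: (k=3,j=0): S=59.9713, (K−S)⁺=5.3387, hold=7.0819 ⇒ V=7.0819 continue | (k=3,j=1): S=73.4645, (K−S)⁺=0.0000, hold=1.4747 ⇒ V=1.4747 continue | (k=3,j=2): S=89.9934, (K−S)⁺=0.0000, hold=0.0000 ⇒ V=0.0000 continue | (k=3,j=3): S=110.2412, (K−S)⁺=0.0000, hold=0.0000 ⇒ V=0.0000 continue  boundary S*=-
step 2: (k=2,j=0): S=66.3759, (K−S)⁺=0.0000, hold=4.3295 ⇒ V=4.3295 continue | (k=2,j=1): S=81.3100, (K−S)⁺=0.0000, hold=0.7519 ⇒ V=0.7519 continue | (k=2,j=2): S=99.6041, (K−S)⁺=0.0000, hold=0.0000 ⇒ V=0.0000 continue  boundary S*=-
step 1: (k=1,j=0): S=73.4645, (K−S)⁺=0.0000, hold=2.5740 ⇒ V=2.5740 continue | (k=1,j=1): S=89.9934, (K−S)⁺=0.0000, hold=0.3834 ⇒ V=0.3834 continue  boundary S*=-
step 0: (k=0,j=0): S=81.3100, (K−S)⁺=0.0000, hold=1.4992 ⇒ V=1.4992 continue  boundary S*=-

price = 1.4992
boundary = - - - - 54.1848 48.9565
tree:
1.4992
2.5740 0.3834
4.3295 0.7519 0.0000
7.0819 1.4747 0.0000 0.0000
11.1252 2.8923 0.0000 0.0000 0.0000
16.3535 5.6726 0.0000 0.0000 0.0000 0.0000
21.0773 11.1252 0.0000 0.0000 0.0000 0.0000 0.0000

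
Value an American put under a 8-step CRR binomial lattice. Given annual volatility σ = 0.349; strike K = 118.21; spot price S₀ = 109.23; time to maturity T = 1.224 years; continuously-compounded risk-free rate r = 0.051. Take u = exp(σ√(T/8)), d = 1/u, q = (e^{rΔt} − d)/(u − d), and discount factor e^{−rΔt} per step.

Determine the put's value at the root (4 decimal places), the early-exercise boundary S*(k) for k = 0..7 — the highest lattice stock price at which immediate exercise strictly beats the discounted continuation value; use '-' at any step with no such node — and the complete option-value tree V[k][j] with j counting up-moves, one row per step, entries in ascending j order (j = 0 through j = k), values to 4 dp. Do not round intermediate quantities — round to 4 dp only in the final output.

price = 19.2471
boundary = - - - 72.5241 83.1322 72.5241 83.1322 95.2918
tree:
19.2471
26.5272 12.1106
35.4256 17.8521 6.4339
45.6859 25.4994 10.3184 2.5654
54.9402 35.0778 16.1129 4.5591 0.5682
63.0137 45.6859 24.3176 7.9818 1.1329 0.0000
70.0570 54.9402 35.0778 13.7045 2.2589 0.0000 0.0000
76.2015 63.0137 45.6859 22.9182 4.5039 0.0000 0.0000 0.0000
81.5620 70.0570 54.9402 35.0778 8.9800 0.0000 0.0000 0.0000 0.0000

params: Δt=0.15300 u=1.14627 d=0.87240 q=0.49453 e^(-rΔt)=0.99223
t_8 payoffs: 81.5620 70.0570 54.9402 35.0778 8.9800 0.0000 0.0000 0.0000 0.0000
t_7: node(7,0) S=42.0085 payoff=76.2015 vs cont=75.2827 → 76.2015 [stop]  node(7,1) S=55.1963 payoff=63.0137 vs cont=62.0949 → 63.0137 [stop]  node(7,2) S=72.5241 payoff=45.6859 vs cont=44.7671 → 45.6859 [stop]  node(7,3) S=95.2918 payoff=22.9182 vs cont=21.9994 → 22.9182 [stop]  node(7,4) S=125.2069 payoff=0.0000 vs cont=4.5039 → 4.5039 [wait]  node(7,5) S=164.5134 payoff=0.0000 vs cont=0.0000 → 0.0000 [wait]  node(7,6) S=216.1594 payoff=0.0000 vs cont=0.0000 → 0.0000 [wait]  node(7,7) S=284.0188 payoff=0.0000 vs cont=0.0000 → 0.0000 [wait]  ⇒ S*(7)=95.2918
t_6: node(6,0) S=48.1530 payoff=70.0570 vs cont=69.1382 → 70.0570 [stop]  node(6,1) S=63.2698 payoff=54.9402 vs cont=54.0214 → 54.9402 [stop]  node(6,2) S=83.1322 payoff=35.0778 vs cont=34.1590 → 35.0778 [stop]  node(6,3) S=109.2300 payoff=8.9800 vs cont=13.7045 → 13.7045 [wait]  node(6,4) S=143.5208 payoff=0.0000 vs cont=2.2589 → 2.2589 [wait]  node(6,5) S=188.5766 payoff=0.0000 vs cont=0.0000 → 0.0000 [wait]  node(6,6) S=247.7768 payoff=0.0000 vs cont=0.0000 → 0.0000 [wait]  ⇒ S*(6)=83.1322
t_5: node(5,0) S=55.1963 payoff=63.0137 vs cont=62.0949 → 63.0137 [stop]  node(5,1) S=72.5241 payoff=45.6859 vs cont=44.7671 → 45.6859 [stop]  node(5,2) S=95.2918 payoff=22.9182 vs cont=24.3176 → 24.3176 [wait]  node(5,3) S=125.2069 payoff=0.0000 vs cont=7.9818 → 7.9818 [wait]  node(5,4) S=164.5134 payoff=0.0000 vs cont=1.1329 → 1.1329 [wait]  node(5,5) S=216.1594 payoff=0.0000 vs cont=0.0000 → 0.0000 [wait]  ⇒ S*(5)=72.5241
t_4: node(4,0) S=63.2698 payoff=54.9402 vs cont=54.0214 → 54.9402 [stop]  node(4,1) S=83.1322 payoff=35.0778 vs cont=34.8457 → 35.0778 [stop]  node(4,2) S=109.2300 payoff=8.9800 vs cont=16.1129 → 16.1129 [wait]  node(4,3) S=143.5208 payoff=0.0000 vs cont=4.5591 → 4.5591 [wait]  node(4,4) S=188.5766 payoff=0.0000 vs cont=0.5682 → 0.5682 [wait]  ⇒ S*(4)=83.1322
t_3: node(3,0) S=72.5241 payoff=45.6859 vs cont=44.7671 → 45.6859 [stop]  node(3,1) S=95.2918 payoff=22.9182 vs cont=25.4994 → 25.4994 [wait]  node(3,2) S=125.2069 payoff=0.0000 vs cont=10.3184 → 10.3184 [wait]  node(3,3) S=164.5134 payoff=0.0000 vs cont=2.5654 → 2.5654 [wait]  ⇒ S*(3)=72.5241
t_2: node(2,0) S=83.1322 payoff=35.0778 vs cont=35.4256 → 35.4256 [wait]  node(2,1) S=109.2300 payoff=8.9800 vs cont=17.8521 → 17.8521 [wait]  node(2,2) S=143.5208 payoff=0.0000 vs cont=6.4339 → 6.4339 [wait]  ⇒ S*(2)=-
t_1: node(1,0) S=95.2918 payoff=22.9182 vs cont=26.5272 → 26.5272 [wait]  node(1,1) S=125.2069 payoff=0.0000 vs cont=12.1106 → 12.1106 [wait]  ⇒ S*(1)=-
t_0: node(0,0) S=109.2300 payoff=8.9800 vs cont=19.2471 → 19.2471 [wait]  ⇒ S*(0)=-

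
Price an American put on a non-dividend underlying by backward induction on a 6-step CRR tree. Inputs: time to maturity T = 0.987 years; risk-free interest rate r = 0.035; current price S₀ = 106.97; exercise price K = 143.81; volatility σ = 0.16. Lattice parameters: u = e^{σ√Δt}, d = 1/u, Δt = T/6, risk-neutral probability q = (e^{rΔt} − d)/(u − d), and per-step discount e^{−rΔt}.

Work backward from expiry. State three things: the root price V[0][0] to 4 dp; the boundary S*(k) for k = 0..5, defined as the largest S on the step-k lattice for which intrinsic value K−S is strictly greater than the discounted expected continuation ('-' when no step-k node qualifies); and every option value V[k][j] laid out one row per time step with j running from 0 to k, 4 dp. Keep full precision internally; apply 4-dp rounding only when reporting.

price = 36.8400
boundary = 106.9700 114.1419 121.7946 114.1419 121.7946 129.9604
tree:
36.8400
43.5612 29.6681
49.8602 36.8400 22.0154
55.7633 43.5612 29.6681 14.4028
61.2956 49.8602 36.8400 22.0154 7.7615
66.4802 55.7633 43.5612 29.6681 13.8496 2.4092
71.3390 61.2956 49.8602 36.8400 22.0154 5.1363 0.0000

Δt=0.16450  u=1.06705  d=0.93717  q=0.52824  discount=0.99426
step 6 (expiry): payoffs max(K−S,0) = 71.3390 61.2956 49.8602 36.8400 22.0154 5.1363 0.0000
step 5: (k=5,j=0): S=77.3298, (K−S)⁺=66.4802, hold=65.6546 ⇒ V=66.4802 exercise | (k=5,j=1): S=88.0467, (K−S)⁺=55.7633, hold=54.9377 ⇒ V=55.7633 exercise | (k=5,j=2): S=100.2488, (K−S)⁺=43.5612, hold=42.7356 ⇒ V=43.5612 exercise | (k=5,j=3): S=114.1419, (K−S)⁺=29.6681, hold=28.8425 ⇒ V=29.6681 exercise | (k=5,j=4): S=129.9604, (K−S)⁺=13.8496, hold=13.0240 ⇒ V=13.8496 exercise | (k=5,j=5): S=147.9711, (K−S)⁺=0.0000, hold=2.4092 ⇒ V=2.4092 continue  boundary S*=129.9604
step 4: (k=4,j=0): S=82.5144, (K−S)⁺=61.2956, hold=60.4699 ⇒ V=61.2956 exercise | (k=4,j=1): S=93.9498, (K−S)⁺=49.8602, hold=49.0346 ⇒ V=49.8602 exercise | (k=4,j=2): S=106.9700, (K−S)⁺=36.8400, hold=36.0144 ⇒ V=36.8400 exercise | (k=4,j=3): S=121.7946, (K−S)⁺=22.0154, hold=21.1898 ⇒ V=22.0154 exercise | (k=4,j=4): S=138.6737, (K−S)⁺=5.1363, hold=7.7615 ⇒ V=7.7615 continue  boundary S*=121.7946
step 3: (k=3,j=0): S=88.0467, (K−S)⁺=55.7633, hold=54.9377 ⇒ V=55.7633 exercise | (k=3,j=1): S=100.2488, (K−S)⁺=43.5612, hold=42.7356 ⇒ V=43.5612 exercise | (k=3,j=2): S=114.1419, (K−S)⁺=29.6681, hold=28.8425 ⇒ V=29.6681 exercise | (k=3,j=3): S=129.9604, (K−S)⁺=13.8496, hold=14.4028 ⇒ V=14.4028 continue  boundary S*=114.1419
step 2: (k=2,j=0): S=93.9498, (K−S)⁺=49.8602, hold=49.0346 ⇒ V=49.8602 exercise | (k=2,j=1): S=106.9700, (K−S)⁺=36.8400, hold=36.0144 ⇒ V=36.8400 exercise | (k=2,j=2): S=121.7946, (K−S)⁺=22.0154, hold=21.4803 ⇒ V=22.0154 exercise  boundary S*=121.7946
step 1: (k=1,j=0): S=100.2488, (K−S)⁺=43.5612, hold=42.7356 ⇒ V=43.5612 exercise | (k=1,j=1): S=114.1419, (K−S)⁺=29.6681, hold=28.8425 ⇒ V=29.6681 exercise  boundary S*=114.1419
step 0: (k=0,j=0): S=106.9700, (K−S)⁺=36.8400, hold=36.0144 ⇒ V=36.8400 exercise  boundary S*=106.9700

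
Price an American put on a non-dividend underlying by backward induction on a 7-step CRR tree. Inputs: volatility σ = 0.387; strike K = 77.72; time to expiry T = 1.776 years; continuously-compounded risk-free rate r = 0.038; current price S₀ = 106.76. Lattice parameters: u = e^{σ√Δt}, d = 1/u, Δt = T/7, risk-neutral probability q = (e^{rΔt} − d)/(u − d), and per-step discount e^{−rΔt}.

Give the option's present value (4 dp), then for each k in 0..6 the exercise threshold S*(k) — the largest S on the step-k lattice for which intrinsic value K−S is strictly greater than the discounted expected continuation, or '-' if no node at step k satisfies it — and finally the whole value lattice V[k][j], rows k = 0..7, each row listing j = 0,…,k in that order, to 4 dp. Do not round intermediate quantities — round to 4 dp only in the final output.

params: Δt=0.25371 u=1.21523 d=0.82289 q=0.47611 e^(-rΔt)=0.99041
t_7 payoffs: 50.4426 37.4373 18.2313 0.0000 0.0000 0.0000 0.0000 0.0000
t_6: node(6,0) S=33.1483 payoff=44.5717 vs cont=43.8260 → 44.5717 [stop]  node(6,1) S=48.9527 payoff=28.7673 vs cont=28.0216 → 28.7673 [stop]  node(6,2) S=72.2924 payoff=5.4276 vs cont=9.4595 → 9.4595 [wait]  node(6,3) S=106.7600 payoff=0.0000 vs cont=0.0000 → 0.0000 [wait]  node(6,4) S=157.6611 payoff=0.0000 vs cont=0.0000 → 0.0000 [wait]  node(6,5) S=232.8308 payoff=0.0000 vs cont=0.0000 → 0.0000 [wait]  node(6,6) S=343.8399 payoff=0.0000 vs cont=0.0000 → 0.0000 [wait]  ⇒ S*(6)=48.9527
t_5: node(5,0) S=40.2827 payoff=37.4373 vs cont=36.6916 → 37.4373 [stop]  node(5,1) S=59.4887 payoff=18.2313 vs cont=19.3868 → 19.3868 [wait]  node(5,2) S=87.8518 payoff=0.0000 vs cont=4.9081 → 4.9081 [wait]  node(5,3) S=129.7378 payoff=0.0000 vs cont=0.0000 → 0.0000 [wait]  node(5,4) S=191.5942 payoff=0.0000 vs cont=0.0000 → 0.0000 [wait]  node(5,5) S=282.9426 payoff=0.0000 vs cont=0.0000 → 0.0000 [wait]  ⇒ S*(5)=40.2827
t_4: node(4,0) S=48.9527 payoff=28.7673 vs cont=28.5664 → 28.7673 [stop]  node(4,1) S=72.2924 payoff=5.4276 vs cont=12.3734 → 12.3734 [wait]  node(4,2) S=106.7600 payoff=0.0000 vs cont=2.5466 → 2.5466 [wait]  node(4,3) S=157.6611 payoff=0.0000 vs cont=0.0000 → 0.0000 [wait]  node(4,4) S=232.8308 payoff=0.0000 vs cont=0.0000 → 0.0000 [wait]  ⇒ S*(4)=48.9527
t_3: node(3,0) S=59.4887 payoff=18.2313 vs cont=20.7608 → 20.7608 [wait]  node(3,1) S=87.8518 payoff=0.0000 vs cont=7.6209 → 7.6209 [wait]  node(3,2) S=129.7378 payoff=0.0000 vs cont=1.3214 → 1.3214 [wait]  node(3,3) S=191.5942 payoff=0.0000 vs cont=0.0000 → 0.0000 [wait]  ⇒ S*(3)=-
t_2: node(2,0) S=72.2924 payoff=5.4276 vs cont=14.3656 → 14.3656 [wait]  node(2,1) S=106.7600 payoff=0.0000 vs cont=4.5773 → 4.5773 [wait]  node(2,2) S=157.6611 payoff=0.0000 vs cont=0.6856 → 0.6856 [wait]  ⇒ S*(2)=-
t_1: node(1,0) S=87.8518 payoff=0.0000 vs cont=9.6121 → 9.6121 [wait]  node(1,1) S=129.7378 payoff=0.0000 vs cont=2.6983 → 2.6983 [wait]  ⇒ S*(1)=-
t_0: node(0,0) S=106.7600 payoff=0.0000 vs cont=6.2597 → 6.2597 [wait]  ⇒ S*(0)=-

price = 6.2597
boundary = - - - - 48.9527 40.2827 48.9527
tree:
6.2597
9.6121 2.6983
14.3656 4.5773 0.6856
20.7608 7.6209 1.3214 0.0000
28.7673 12.3734 2.5466 0.0000 0.0000
37.4373 19.3868 4.9081 0.0000 0.0000 0.0000
44.5717 28.7673 9.4595 0.0000 0.0000 0.0000 0.0000
50.4426 37.4373 18.2313 0.0000 0.0000 0.0000 0.0000 0.0000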